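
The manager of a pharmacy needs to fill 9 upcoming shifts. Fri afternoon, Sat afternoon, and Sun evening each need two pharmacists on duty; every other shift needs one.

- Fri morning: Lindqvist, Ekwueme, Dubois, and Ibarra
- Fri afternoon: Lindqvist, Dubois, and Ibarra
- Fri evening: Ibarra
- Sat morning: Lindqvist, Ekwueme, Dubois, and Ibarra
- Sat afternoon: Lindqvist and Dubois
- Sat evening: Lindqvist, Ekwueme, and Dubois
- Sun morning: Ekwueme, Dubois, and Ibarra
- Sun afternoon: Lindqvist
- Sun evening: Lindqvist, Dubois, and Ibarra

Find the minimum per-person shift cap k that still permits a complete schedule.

With 4 pharmacists and 12 worker-slots to fill, someone must work at least ⌈12/4⌉ = 3 shifts, so k ≥ 3.
k = 3 works: Fri morning→Ekwueme, Fri afternoon→Lindqvist+Dubois, Fri evening→Ibarra, Sat morning→Ibarra, Sat afternoon→Lindqvist+Dubois, Sat evening→Ekwueme, Sun morning→Ekwueme, Sun afternoon→Lindqvist, Sun evening→Dubois+Ibarra.
Loads: Lindqvist 3, Ekwueme 3, Dubois 3, Ibarra 3 — all ≤ 3.

3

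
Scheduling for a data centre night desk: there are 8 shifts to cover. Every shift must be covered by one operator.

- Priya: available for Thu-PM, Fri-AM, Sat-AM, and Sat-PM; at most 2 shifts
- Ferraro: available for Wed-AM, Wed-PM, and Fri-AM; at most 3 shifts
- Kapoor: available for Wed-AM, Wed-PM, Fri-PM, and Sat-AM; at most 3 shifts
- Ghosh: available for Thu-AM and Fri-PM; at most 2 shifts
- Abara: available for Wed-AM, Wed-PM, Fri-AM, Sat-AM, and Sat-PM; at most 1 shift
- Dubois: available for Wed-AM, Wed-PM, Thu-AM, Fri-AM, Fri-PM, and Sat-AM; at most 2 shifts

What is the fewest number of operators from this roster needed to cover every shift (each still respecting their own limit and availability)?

8 slots to fill and no one can take more than 3, so at least ⌈8/3⌉ = 3 operators are needed.
No set of 3 operators can cover every shift (each such set leaves at least one shift with no one available or exceeds a cap).
Priya, Ferraro, Kapoor, and Ghosh alone can cover everything: Wed-AM→Ferraro, Wed-PM→Ferraro, Thu-AM→Ghosh, Thu-PM→Priya, Fri-AM→Ferraro, Fri-PM→Kapoor, Sat-AM→Kapoor, Sat-PM→Priya.

4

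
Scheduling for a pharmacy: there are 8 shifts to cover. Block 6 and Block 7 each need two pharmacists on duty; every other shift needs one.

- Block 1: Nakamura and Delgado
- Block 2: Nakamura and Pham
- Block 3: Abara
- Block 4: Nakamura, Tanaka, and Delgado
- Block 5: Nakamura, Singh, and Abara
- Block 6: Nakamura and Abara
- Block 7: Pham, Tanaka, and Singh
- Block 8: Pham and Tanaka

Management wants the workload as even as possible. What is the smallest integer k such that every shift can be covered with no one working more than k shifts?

With 6 pharmacists and 10 worker-slots to fill, someone must work at least ⌈10/6⌉ = 2 shifts, so k ≥ 2.
k = 2 works: Block 1→Nakamura, Block 2→Pham, Block 3→Abara, Block 4→Tanaka, Block 5→Singh, Block 6→Nakamura+Abara, Block 7→Tanaka+Singh, Block 8→Pham.
Loads: Nakamura 2, Pham 2, Tanaka 2, Singh 2, Abara 2, Delgado 0 — all ≤ 2.

2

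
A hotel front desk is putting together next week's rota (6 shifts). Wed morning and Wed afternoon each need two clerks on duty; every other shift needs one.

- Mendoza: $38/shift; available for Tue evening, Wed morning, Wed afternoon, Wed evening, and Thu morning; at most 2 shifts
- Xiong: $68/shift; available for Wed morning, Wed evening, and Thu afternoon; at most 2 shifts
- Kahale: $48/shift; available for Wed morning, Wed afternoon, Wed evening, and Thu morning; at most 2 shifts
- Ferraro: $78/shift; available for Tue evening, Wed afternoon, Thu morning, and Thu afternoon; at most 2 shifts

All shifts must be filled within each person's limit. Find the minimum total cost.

$464

Picking the cheapest available clerk for each shift independently would cost $354, but that ignores the shift limits.
An optimal schedule: Tue evening→Mendoza, Wed morning→Mendoza+Xiong, Wed afternoon→Kahale+Ferraro, Wed evening→Kahale, Thu morning→Ferraro, Thu afternoon→Xiong.
Total: 38 + 38 + 68 + 48 + 78 + 48 + 78 + 68 = $464.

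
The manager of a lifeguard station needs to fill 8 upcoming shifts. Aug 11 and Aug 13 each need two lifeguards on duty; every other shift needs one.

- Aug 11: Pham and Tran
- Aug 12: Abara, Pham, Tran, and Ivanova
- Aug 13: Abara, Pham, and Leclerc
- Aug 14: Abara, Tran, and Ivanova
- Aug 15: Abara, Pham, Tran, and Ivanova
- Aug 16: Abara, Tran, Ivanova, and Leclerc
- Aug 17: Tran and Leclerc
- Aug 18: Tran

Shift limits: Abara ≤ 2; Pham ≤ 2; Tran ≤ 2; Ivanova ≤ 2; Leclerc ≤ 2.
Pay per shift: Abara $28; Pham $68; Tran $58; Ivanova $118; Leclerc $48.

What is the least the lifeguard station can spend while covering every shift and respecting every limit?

Aug 11 can only be covered by Pham and Tran, so that assignment is forced.
Aug 18 can only be covered by Tran, so that assignment is forced.
Picking the cheapest available lifeguard for each shift independently would cost $420, but that ignores the shift limits.
An optimal schedule: Aug 11→Pham+Tran, Aug 12→Ivanova, Aug 13→Abara+Pham, Aug 14→Abara, Aug 15→Ivanova, Aug 16→Leclerc, Aug 17→Leclerc, Aug 18→Tran.
Total: 68 + 58 + 118 + 28 + 68 + 28 + 118 + 48 + 48 + 58 = $640.

$640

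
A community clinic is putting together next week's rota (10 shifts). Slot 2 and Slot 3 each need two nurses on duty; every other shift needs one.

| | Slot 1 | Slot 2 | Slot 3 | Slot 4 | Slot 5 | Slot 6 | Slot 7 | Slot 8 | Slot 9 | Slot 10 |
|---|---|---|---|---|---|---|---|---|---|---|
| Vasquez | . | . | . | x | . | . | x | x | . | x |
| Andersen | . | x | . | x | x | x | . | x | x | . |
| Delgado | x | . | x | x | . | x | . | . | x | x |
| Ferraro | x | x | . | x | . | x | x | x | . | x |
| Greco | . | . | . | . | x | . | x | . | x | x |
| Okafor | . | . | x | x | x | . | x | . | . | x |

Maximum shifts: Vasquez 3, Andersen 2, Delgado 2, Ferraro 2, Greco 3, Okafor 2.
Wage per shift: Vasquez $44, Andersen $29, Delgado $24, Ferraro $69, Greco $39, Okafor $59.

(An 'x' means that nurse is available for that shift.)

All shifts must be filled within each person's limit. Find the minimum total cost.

Slot 2 can only be covered by Andersen and Ferraro, so that assignment is forced.
Slot 3 can only be covered by Delgado and Okafor, so that assignment is forced.
Picking the cheapest available nurse for each shift independently would cost $398, but that ignores the shift limits.
An optimal schedule: Slot 1→Delgado, Slot 2→Andersen+Ferraro, Slot 3→Delgado+Okafor, Slot 4→Vasquez, Slot 5→Greco, Slot 6→Andersen, Slot 7→Greco, Slot 8→Vasquez, Slot 9→Greco, Slot 10→Vasquez.
Total: 24 + 29 + 69 + 24 + 59 + 44 + 39 + 29 + 39 + 44 + 39 + 44 = $483.

$483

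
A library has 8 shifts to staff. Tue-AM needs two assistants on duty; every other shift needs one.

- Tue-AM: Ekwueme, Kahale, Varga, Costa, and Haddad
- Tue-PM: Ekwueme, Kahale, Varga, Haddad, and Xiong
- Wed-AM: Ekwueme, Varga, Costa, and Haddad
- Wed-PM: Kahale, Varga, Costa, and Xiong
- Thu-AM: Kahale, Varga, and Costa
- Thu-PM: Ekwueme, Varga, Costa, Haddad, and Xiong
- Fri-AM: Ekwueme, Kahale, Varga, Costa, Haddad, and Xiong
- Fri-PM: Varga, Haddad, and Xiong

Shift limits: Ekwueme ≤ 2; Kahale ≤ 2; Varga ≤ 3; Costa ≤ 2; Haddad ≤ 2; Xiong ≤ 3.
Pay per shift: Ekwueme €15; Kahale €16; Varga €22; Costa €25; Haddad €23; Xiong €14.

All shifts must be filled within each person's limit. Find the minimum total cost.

€148

Picking the cheapest available assistant for each shift independently would cost €132, but that ignores the shift limits.
An optimal schedule: Tue-AM→Kahale+Varga, Tue-PM→Xiong, Wed-AM→Ekwueme, Wed-PM→Xiong, Thu-AM→Kahale, Thu-PM→Ekwueme, Fri-AM→Varga, Fri-PM→Xiong.
Total: 16 + 22 + 14 + 15 + 14 + 16 + 15 + 22 + 14 = €148.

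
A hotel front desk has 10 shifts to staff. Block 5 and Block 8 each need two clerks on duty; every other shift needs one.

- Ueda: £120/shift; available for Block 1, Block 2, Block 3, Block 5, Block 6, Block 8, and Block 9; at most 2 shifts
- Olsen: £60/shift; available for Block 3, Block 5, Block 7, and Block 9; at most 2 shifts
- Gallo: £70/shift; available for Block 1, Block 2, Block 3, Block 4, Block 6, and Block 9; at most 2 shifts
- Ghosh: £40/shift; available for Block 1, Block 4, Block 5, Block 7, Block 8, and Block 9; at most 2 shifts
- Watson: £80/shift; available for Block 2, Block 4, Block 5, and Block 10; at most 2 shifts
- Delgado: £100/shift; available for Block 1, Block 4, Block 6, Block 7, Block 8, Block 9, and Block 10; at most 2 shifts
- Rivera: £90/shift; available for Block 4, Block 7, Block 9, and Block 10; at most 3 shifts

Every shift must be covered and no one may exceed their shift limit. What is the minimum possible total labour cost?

Picking the cheapest available clerk for each shift independently would cost £680, but that ignores the shift limits.
An optimal schedule: Block 1→Ghosh, Block 2→Gallo, Block 3→Olsen, Block 4→Rivera, Block 5→Olsen+Watson, Block 6→Gallo, Block 7→Rivera, Block 8→Ghosh+Delgado, Block 9→Rivera, Block 10→Watson.
Total: 40 + 70 + 60 + 90 + 60 + 80 + 70 + 90 + 40 + 100 + 90 + 80 = £870.

£870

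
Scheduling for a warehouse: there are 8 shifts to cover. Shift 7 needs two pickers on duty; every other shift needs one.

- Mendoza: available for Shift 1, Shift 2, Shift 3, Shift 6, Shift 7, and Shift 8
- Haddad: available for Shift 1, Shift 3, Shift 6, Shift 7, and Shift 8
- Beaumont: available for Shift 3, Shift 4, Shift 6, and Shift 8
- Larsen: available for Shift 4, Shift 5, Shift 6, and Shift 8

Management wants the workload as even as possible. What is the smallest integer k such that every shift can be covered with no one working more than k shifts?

With 4 pickers and 9 worker-slots to fill, someone must work at least ⌈9/4⌉ = 3 shifts, so k ≥ 3.
k = 3 works: Shift 1→Mendoza, Shift 2→Mendoza, Shift 3→Haddad, Shift 4→Beaumont, Shift 5→Larsen, Shift 6→Haddad, Shift 7→Mendoza+Haddad, Shift 8→Beaumont.
Loads: Mendoza 3, Haddad 3, Beaumont 2, Larsen 1 — all ≤ 3.

3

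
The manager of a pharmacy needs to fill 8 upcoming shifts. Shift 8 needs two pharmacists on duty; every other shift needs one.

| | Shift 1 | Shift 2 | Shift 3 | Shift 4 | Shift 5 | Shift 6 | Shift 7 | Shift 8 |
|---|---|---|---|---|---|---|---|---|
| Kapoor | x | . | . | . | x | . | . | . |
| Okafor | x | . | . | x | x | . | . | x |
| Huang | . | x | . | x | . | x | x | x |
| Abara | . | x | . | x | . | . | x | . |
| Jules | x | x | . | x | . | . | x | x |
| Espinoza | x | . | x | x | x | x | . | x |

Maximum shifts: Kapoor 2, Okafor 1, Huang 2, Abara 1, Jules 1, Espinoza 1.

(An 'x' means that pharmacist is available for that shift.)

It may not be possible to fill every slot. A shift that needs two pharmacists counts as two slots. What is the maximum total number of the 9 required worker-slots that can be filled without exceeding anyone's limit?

8

Total capacity across all pharmacists is 2+1+2+1+1+1 = 8, and 9 slots are needed, so at most 8 can be filled.
An assignment achieving 8: Shift 1→Kapoor, Shift 2→Huang, Shift 3→Espinoza, Shift 5→Kapoor, Shift 6→Huang, Shift 7→Abara, Shift 8→Okafor+Jules.
Loads: Kapoor 2/2, Okafor 1/1, Huang 2/2, Abara 1/1, Jules 1/1, Espinoza 1/1.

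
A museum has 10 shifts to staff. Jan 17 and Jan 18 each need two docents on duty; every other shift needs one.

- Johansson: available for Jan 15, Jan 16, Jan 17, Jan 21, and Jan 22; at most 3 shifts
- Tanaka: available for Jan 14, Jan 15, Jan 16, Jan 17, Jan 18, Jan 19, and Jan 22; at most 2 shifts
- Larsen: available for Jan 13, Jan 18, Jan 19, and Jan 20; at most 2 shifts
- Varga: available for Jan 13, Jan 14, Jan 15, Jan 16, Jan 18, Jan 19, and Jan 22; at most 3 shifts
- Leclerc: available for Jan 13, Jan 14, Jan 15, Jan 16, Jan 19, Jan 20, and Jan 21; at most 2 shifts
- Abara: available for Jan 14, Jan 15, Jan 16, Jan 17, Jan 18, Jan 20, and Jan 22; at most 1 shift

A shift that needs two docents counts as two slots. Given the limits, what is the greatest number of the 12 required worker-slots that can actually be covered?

12

Total capacity across all docents is 3+2+2+3+2+1 = 13, and 12 slots are needed, so at most 12 can be filled.
An assignment achieving 12: Jan 13→Larsen, Jan 14→Tanaka, Jan 15→Varga, Jan 16→Leclerc, Jan 17→Johansson+Tanaka, Jan 18→Varga+Abara, Jan 19→Varga, Jan 20→Larsen, Jan 21→Johansson, Jan 22→Johansson.
Loads: Johansson 3/3, Tanaka 2/2, Larsen 2/2, Varga 3/3, Leclerc 1/2, Abara 1/1.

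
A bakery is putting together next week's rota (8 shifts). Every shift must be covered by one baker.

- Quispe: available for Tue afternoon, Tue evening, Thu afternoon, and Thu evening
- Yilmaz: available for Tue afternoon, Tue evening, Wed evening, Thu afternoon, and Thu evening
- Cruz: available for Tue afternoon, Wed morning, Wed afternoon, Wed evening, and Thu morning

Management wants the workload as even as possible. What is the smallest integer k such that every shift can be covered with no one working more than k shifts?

With 3 bakers and 8 worker-slots to fill, someone must work at least ⌈8/3⌉ = 3 shifts, so k ≥ 3.
k = 3 works: Tue afternoon→Yilmaz, Tue evening→Quispe, Wed morning→Cruz, Wed afternoon→Cruz, Wed evening→Yilmaz, Thu morning→Cruz, Thu afternoon→Quispe, Thu evening→Quispe.
Loads: Quispe 3, Yilmaz 2, Cruz 3 — all ≤ 3.

3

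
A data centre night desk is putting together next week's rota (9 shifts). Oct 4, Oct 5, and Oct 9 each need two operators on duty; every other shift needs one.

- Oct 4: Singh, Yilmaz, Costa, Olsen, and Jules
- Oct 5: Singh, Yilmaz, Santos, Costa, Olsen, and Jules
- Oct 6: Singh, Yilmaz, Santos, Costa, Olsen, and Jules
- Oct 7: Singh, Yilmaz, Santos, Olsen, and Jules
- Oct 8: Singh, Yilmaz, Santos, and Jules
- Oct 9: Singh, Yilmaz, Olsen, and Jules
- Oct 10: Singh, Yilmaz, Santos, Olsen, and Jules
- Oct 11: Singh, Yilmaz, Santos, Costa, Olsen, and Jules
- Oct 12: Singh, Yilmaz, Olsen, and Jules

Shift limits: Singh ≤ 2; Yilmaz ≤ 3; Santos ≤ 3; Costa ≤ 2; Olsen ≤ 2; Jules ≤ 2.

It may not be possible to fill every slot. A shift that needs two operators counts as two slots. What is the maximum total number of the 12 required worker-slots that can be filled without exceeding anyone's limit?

Total capacity across all operators is 2+3+3+2+2+2 = 14, and 12 slots are needed, so at most 12 can be filled.
An assignment achieving 12: Oct 4→Yilmaz+Costa, Oct 5→Santos+Costa, Oct 6→Olsen, Oct 7→Santos, Oct 8→Singh, Oct 9→Singh+Yilmaz, Oct 10→Santos, Oct 11→Olsen, Oct 12→Yilmaz.
Loads: Singh 2/2, Yilmaz 3/3, Santos 3/3, Costa 2/2, Olsen 2/2, Jules 0/2.

12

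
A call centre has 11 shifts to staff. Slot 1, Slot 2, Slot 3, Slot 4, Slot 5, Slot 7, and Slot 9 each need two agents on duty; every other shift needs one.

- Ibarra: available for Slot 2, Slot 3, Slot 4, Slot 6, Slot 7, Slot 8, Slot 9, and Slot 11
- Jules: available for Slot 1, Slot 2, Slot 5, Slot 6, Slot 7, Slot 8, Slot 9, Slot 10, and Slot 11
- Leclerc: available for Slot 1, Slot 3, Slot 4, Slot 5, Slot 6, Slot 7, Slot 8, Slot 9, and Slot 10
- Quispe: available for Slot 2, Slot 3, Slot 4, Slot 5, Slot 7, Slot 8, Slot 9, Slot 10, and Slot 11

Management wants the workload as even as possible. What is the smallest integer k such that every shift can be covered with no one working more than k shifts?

5

With 4 agents and 18 worker-slots to fill, someone must work at least ⌈18/4⌉ = 5 shifts, so k ≥ 5.
k = 5 works: Slot 1→Jules+Leclerc, Slot 2→Ibarra+Jules, Slot 3→Ibarra+Leclerc, Slot 4→Ibarra+Leclerc, Slot 5→Jules+Leclerc, Slot 6→Ibarra, Slot 7→Jules+Quispe, Slot 8→Quispe, Slot 9→Leclerc+Quispe, Slot 10→Jules, Slot 11→Ibarra.
Loads: Ibarra 5, Jules 5, Leclerc 5, Quispe 3 — all ≤ 5.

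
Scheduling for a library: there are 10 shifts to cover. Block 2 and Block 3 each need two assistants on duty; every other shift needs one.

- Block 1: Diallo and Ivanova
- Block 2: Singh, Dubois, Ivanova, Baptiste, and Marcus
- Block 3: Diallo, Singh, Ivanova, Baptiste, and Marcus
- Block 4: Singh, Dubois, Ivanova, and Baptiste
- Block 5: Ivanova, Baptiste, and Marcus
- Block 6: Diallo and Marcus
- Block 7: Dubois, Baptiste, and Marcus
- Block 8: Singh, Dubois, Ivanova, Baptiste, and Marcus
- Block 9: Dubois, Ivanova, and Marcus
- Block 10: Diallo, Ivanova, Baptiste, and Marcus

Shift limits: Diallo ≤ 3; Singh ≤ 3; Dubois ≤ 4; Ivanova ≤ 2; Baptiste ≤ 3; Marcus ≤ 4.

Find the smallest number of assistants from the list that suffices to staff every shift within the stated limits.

4

12 slots to fill and no one can take more than 4, so at least ⌈12/4⌉ = 3 assistants are needed.
Any 3 assistants together have capacity at most 4+4+3 = 11 < 12 slots, so 3 can never suffice.
Diallo, Singh, Dubois, and Ivanova alone can cover everything: Block 1→Diallo, Block 2→Singh+Dubois, Block 3→Singh+Ivanova, Block 4→Singh, Block 5→Ivanova, Block 6→Diallo, Block 7→Dubois, Block 8→Dubois, Block 9→Dubois, Block 10→Diallo.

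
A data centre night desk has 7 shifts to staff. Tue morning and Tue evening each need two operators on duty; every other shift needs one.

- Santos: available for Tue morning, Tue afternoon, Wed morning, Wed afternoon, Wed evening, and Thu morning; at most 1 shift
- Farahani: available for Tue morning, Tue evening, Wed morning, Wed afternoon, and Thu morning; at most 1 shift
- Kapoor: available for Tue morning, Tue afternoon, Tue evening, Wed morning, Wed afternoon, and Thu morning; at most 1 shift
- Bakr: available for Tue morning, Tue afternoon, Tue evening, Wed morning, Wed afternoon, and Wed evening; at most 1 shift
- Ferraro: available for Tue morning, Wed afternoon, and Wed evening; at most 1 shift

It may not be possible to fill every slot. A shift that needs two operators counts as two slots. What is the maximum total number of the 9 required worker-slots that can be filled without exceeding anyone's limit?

Total capacity across all operators is 1+1+1+1+1 = 5, and 9 slots are needed, so at most 5 can be filled.
An assignment achieving 5: Tue morning→Ferraro, Tue afternoon→Santos, Tue evening→Farahani+Kapoor, Wed evening→Bakr.
Loads: Santos 1/1, Farahani 1/1, Kapoor 1/1, Bakr 1/1, Ferraro 1/1.

5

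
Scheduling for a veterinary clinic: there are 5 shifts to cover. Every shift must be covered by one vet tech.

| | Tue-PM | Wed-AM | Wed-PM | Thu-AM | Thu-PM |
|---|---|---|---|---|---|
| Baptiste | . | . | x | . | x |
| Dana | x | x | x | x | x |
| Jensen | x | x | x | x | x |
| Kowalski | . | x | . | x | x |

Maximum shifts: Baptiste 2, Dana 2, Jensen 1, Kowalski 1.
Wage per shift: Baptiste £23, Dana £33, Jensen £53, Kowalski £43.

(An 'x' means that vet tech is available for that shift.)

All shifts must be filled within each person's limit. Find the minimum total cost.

Picking the cheapest available vet tech for each shift independently would cost £145, but that ignores the shift limits.
An optimal schedule: Tue-PM→Dana, Wed-AM→Dana, Wed-PM→Baptiste, Thu-AM→Kowalski, Thu-PM→Baptiste.
Total: 33 + 33 + 23 + 43 + 23 = £155.

£155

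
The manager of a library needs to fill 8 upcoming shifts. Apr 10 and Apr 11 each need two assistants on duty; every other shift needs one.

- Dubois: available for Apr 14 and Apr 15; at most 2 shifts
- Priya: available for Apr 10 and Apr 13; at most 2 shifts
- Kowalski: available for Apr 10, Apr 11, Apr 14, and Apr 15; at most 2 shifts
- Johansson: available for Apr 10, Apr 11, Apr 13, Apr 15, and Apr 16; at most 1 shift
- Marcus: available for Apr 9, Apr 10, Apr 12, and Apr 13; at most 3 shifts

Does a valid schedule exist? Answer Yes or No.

No

Total capacity is 10 and 10 slots are needed, so capacity alone doesn't rule it out.
Shifts {Apr 11, Apr 16} need 3 worker-slots in total, but the assistants available for any of those shifts (Kowalski and Johansson) can supply at most 2 among them. So no valid schedule exists.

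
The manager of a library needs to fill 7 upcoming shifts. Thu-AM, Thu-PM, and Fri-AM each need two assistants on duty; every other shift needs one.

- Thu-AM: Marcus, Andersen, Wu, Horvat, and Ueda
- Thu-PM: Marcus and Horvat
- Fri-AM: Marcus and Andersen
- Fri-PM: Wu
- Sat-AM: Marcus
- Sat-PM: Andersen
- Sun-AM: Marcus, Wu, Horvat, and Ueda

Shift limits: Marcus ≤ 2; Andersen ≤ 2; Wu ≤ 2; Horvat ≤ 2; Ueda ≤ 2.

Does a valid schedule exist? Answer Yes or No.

No

Total capacity is 10 and 10 slots are needed, so capacity alone doesn't rule it out.
Shifts {Thu-PM, Fri-AM, Sat-AM} need 5 worker-slots in total, but the assistants available for any of those shifts (Marcus, Andersen, and Horvat) can supply at most 4 among them. So no valid schedule exists.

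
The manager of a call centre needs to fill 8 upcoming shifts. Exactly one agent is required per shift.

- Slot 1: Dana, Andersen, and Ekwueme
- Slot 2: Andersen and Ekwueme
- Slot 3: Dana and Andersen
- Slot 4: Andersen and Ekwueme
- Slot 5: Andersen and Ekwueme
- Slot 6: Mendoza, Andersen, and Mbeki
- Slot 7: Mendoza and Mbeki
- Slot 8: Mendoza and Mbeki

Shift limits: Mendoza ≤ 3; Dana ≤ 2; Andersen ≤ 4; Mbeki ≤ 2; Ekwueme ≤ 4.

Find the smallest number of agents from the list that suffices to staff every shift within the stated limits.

3

8 slots to fill and no one can take more than 4, so at least ⌈8/4⌉ = 2 agents are needed.
No set of 2 agents can cover every shift (each such set leaves at least one shift with no one available or exceeds a cap).
Mendoza, Dana, and Andersen alone can cover everything: Slot 1→Dana, Slot 2→Andersen, Slot 3→Dana, Slot 4→Andersen, Slot 5→Andersen, Slot 6→Mendoza, Slot 7→Mendoza, Slot 8→Mendoza.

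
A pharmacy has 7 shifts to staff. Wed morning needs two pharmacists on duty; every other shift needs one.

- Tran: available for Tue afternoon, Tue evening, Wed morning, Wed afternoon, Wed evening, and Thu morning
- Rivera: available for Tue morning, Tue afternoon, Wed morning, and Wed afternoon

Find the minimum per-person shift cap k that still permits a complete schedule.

With 2 pharmacists and 8 worker-slots to fill, someone must work at least ⌈8/2⌉ = 4 shifts, so k ≥ 4.
k = 4 works: Tue morning→Rivera, Tue afternoon→Rivera, Tue evening→Tran, Wed morning→Tran+Rivera, Wed afternoon→Rivera, Wed evening→Tran, Thu morning→Tran.
Loads: Tran 4, Rivera 4 — all ≤ 4.

4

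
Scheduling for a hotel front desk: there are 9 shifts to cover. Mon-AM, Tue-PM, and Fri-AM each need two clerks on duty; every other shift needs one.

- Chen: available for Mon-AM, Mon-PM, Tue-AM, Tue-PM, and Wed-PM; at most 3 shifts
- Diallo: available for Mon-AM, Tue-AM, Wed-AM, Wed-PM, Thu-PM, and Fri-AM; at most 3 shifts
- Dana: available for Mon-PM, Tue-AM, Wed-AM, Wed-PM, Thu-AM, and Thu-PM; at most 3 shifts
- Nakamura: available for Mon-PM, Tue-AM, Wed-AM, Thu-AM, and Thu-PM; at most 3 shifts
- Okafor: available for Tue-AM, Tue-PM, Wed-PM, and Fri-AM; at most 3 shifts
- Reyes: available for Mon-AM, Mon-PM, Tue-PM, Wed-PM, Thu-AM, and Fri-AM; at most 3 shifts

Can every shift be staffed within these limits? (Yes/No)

One valid schedule: Mon-AM→Chen+Diallo, Mon-PM→Chen, Tue-AM→Dana, Tue-PM→Chen+Okafor, Wed-AM→Diallo, Wed-PM→Dana, Thu-AM→Dana, Thu-PM→Diallo, Fri-AM→Okafor+Reyes.
Loads: Chen 3/3, Diallo 3/3, Dana 3/3, Nakamura 0/3, Okafor 2/3, Reyes 1/3 — all within limits.

Yes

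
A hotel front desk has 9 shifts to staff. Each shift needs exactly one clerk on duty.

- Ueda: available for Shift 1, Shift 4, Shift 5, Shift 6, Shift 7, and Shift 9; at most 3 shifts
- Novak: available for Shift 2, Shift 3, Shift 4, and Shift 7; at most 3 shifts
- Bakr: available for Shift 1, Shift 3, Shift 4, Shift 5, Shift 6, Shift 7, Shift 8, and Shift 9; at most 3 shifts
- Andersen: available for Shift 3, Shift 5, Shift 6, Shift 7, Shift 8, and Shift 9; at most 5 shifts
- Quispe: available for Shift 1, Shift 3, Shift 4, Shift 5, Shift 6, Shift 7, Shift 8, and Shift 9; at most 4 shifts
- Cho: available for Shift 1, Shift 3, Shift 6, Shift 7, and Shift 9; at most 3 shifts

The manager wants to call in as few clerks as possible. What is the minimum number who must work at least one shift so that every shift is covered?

9 slots to fill and no one can take more than 5, so at least ⌈9/5⌉ = 2 clerks are needed.
No set of 2 clerks can cover every shift (each such set leaves at least one shift with no one available or exceeds a cap).
Ueda, Novak, and Bakr alone can cover everything: Shift 1→Ueda, Shift 2→Novak, Shift 3→Novak, Shift 4→Novak, Shift 5→Ueda, Shift 6→Ueda, Shift 7→Bakr, Shift 8→Bakr, Shift 9→Bakr.

3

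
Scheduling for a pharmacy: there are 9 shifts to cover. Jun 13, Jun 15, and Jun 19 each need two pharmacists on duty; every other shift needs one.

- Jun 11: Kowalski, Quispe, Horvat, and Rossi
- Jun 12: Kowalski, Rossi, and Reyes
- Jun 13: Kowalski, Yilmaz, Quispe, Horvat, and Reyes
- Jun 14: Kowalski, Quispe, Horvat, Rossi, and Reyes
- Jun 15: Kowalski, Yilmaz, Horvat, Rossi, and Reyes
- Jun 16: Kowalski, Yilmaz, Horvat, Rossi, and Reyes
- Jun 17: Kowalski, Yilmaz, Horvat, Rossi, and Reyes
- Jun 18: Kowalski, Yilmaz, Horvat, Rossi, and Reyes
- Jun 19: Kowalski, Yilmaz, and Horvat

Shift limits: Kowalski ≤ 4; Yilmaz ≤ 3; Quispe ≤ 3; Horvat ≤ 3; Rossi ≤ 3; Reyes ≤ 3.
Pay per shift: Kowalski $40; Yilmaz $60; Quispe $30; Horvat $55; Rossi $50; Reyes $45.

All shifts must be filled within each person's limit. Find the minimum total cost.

$490

Picking the cheapest available pharmacist for each shift independently would cost $470, but that ignores the shift limits.
An optimal schedule: Jun 11→Quispe, Jun 12→Kowalski, Jun 13→Quispe+Reyes, Jun 14→Quispe, Jun 15→Reyes+Rossi, Jun 16→Kowalski, Jun 17→Kowalski, Jun 18→Reyes, Jun 19→Kowalski+Horvat.
Total: 30 + 40 + 30 + 45 + 30 + 45 + 50 + 40 + 40 + 45 + 40 + 55 = $490.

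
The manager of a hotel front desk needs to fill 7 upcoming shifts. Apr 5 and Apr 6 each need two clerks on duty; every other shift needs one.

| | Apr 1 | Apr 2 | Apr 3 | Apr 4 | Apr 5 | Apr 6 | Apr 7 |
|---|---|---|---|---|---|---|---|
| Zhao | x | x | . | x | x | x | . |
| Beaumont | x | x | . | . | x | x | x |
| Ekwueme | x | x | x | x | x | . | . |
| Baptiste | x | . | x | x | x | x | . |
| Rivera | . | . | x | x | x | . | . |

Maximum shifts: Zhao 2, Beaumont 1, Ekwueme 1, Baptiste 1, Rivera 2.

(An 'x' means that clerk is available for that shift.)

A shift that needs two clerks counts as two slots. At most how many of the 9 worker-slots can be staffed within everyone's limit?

7

Total capacity across all clerks is 2+1+1+1+2 = 7, and 9 slots are needed, so at most 7 can be filled.
An assignment achieving 7: Apr 2→Zhao, Apr 3→Ekwueme, Apr 4→Rivera, Apr 5→Rivera, Apr 6→Zhao+Baptiste, Apr 7→Beaumont.
Loads: Zhao 2/2, Beaumont 1/1, Ekwueme 1/1, Baptiste 1/1, Rivera 2/2.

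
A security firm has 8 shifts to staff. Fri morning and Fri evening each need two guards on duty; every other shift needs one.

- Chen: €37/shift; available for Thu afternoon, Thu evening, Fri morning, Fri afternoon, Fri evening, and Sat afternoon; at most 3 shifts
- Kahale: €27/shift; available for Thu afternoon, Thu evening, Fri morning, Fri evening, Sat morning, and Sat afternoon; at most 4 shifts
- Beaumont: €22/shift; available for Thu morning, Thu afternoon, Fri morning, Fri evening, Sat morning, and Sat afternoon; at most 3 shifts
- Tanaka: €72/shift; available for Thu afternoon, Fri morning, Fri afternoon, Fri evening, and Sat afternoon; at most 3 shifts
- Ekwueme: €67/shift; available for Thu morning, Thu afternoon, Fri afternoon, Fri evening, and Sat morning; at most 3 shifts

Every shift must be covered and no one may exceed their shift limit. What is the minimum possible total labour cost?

€285

Picking the cheapest available guard for each shift independently would cost €250, but that ignores the shift limits.
An optimal schedule: Thu morning→Beaumont, Thu afternoon→Kahale, Thu evening→Chen, Fri morning→Kahale+Beaumont, Fri afternoon→Chen, Fri evening→Kahale+Beaumont, Sat morning→Kahale, Sat afternoon→Chen.
Total: 22 + 27 + 37 + 27 + 22 + 37 + 27 + 22 + 27 + 37 = €285.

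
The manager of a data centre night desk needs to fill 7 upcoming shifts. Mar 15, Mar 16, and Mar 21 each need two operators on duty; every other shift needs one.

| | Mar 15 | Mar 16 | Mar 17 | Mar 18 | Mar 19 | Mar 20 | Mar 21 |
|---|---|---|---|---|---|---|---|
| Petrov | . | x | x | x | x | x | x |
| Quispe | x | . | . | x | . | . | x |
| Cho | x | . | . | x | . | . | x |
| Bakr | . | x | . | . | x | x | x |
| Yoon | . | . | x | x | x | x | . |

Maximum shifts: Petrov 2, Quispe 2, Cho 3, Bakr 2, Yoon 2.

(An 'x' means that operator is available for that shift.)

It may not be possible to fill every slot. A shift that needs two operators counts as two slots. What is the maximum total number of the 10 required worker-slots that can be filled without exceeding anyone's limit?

Total capacity across all operators is 2+2+3+2+2 = 11, and 10 slots are needed, so at most 10 can be filled.
An assignment achieving 10: Mar 15→Quispe+Cho, Mar 16→Petrov+Bakr, Mar 17→Petrov, Mar 18→Cho, Mar 19→Bakr, Mar 20→Yoon, Mar 21→Quispe+Cho.
Loads: Petrov 2/2, Quispe 2/2, Cho 3/3, Bakr 2/2, Yoon 1/2.

10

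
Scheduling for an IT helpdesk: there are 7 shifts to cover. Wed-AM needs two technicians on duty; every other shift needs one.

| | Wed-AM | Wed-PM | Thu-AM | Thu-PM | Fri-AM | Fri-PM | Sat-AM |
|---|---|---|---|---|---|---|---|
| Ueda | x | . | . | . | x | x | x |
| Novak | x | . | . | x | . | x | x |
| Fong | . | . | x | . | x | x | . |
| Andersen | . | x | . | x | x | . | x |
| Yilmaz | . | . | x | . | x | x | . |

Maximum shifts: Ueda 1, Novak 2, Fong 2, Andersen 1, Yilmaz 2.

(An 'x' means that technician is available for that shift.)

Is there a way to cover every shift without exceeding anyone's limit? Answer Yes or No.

Total capacity is 8 and 8 slots are needed, so capacity alone doesn't rule it out.
Shifts {Wed-AM, Wed-PM, Thu-PM, Sat-AM} need 5 worker-slots in total, but the technicians available for any of those shifts (Ueda, Novak, and Andersen) can supply at most 4 among them. So no valid schedule exists.

No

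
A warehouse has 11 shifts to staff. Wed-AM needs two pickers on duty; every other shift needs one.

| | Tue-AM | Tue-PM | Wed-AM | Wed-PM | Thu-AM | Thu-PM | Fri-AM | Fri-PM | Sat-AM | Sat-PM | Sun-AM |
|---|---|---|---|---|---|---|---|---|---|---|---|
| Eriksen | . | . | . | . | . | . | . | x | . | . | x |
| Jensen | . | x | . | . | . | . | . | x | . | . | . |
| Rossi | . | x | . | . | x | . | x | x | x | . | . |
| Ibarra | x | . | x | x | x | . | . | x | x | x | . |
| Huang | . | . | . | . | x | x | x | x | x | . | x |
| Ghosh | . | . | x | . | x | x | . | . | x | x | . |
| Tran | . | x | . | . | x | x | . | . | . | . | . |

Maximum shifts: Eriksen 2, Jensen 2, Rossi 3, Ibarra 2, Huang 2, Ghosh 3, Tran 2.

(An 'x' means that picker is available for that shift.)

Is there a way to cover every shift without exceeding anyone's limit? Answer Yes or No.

Total capacity is 16 and 12 slots are needed, so capacity alone doesn't rule it out.
Shifts {Tue-AM, Wed-AM, Wed-PM} need 4 worker-slots in total, but the pickers available for any of those shifts (Ibarra and Ghosh) can supply at most 3 among them. So no valid schedule exists.

No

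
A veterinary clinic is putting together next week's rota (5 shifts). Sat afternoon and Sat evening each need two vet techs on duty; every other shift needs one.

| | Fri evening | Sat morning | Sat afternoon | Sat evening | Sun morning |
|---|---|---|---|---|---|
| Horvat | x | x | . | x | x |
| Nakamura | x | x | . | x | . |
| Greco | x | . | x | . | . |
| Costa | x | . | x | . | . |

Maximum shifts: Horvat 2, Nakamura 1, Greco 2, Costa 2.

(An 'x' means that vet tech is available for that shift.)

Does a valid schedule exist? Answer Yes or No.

Total capacity is 7 and 7 slots are needed, so capacity alone doesn't rule it out.
Shifts {Sat morning, Sat evening, Sun morning} need 4 worker-slots in total, but the vet techs available for any of those shifts (Horvat and Nakamura) can supply at most 3 among them. So no valid schedule exists.

No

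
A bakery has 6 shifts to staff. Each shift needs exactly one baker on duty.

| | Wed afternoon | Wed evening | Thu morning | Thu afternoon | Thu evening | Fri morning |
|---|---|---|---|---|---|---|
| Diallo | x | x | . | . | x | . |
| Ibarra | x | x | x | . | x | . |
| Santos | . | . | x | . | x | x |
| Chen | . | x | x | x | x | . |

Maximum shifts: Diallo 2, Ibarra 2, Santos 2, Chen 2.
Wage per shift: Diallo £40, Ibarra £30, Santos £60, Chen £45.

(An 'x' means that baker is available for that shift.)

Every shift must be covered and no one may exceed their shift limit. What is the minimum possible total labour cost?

£245

Thu afternoon can only be covered by Chen, so that assignment is forced.
Fri morning can only be covered by Santos, so that assignment is forced.
Picking the cheapest available baker for each shift independently would cost £225, but that ignores the shift limits.
An optimal schedule: Wed afternoon→Diallo, Wed evening→Diallo, Thu morning→Ibarra, Thu afternoon→Chen, Thu evening→Ibarra, Fri morning→Santos.
Total: 40 + 40 + 30 + 45 + 30 + 60 = £245.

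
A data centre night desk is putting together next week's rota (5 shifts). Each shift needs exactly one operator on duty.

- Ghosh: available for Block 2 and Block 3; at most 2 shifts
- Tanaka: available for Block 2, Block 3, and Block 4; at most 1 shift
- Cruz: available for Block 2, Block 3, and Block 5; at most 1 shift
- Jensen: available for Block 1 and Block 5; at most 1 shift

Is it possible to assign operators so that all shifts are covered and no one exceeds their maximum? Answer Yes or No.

Block 1 can only be covered by Jensen, so that assignment is forced.
Block 4 can only be covered by Tanaka, so that assignment is forced.
One valid schedule: Block 1→Jensen, Block 2→Ghosh, Block 3→Ghosh, Block 4→Tanaka, Block 5→Cruz.
Loads: Ghosh 2/2, Tanaka 1/1, Cruz 1/1, Jensen 1/1 — all within limits.

Yes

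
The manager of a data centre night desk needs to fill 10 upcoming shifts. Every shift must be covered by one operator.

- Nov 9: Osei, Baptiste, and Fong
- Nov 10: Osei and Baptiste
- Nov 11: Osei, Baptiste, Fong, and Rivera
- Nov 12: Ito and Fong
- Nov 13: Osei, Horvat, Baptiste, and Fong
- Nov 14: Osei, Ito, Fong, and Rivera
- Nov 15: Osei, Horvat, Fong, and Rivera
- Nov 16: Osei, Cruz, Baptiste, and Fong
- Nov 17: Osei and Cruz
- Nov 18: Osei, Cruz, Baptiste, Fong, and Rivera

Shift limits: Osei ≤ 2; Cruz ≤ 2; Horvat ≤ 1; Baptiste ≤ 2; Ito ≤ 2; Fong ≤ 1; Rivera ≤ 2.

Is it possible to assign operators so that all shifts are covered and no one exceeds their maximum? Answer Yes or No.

Yes

One valid schedule: Nov 9→Baptiste, Nov 10→Osei, Nov 11→Baptiste, Nov 12→Ito, Nov 13→Horvat, Nov 14→Ito, Nov 15→Fong, Nov 16→Cruz, Nov 17→Osei, Nov 18→Cruz.
Loads: Osei 2/2, Cruz 2/2, Horvat 1/1, Baptiste 2/2, Ito 2/2, Fong 1/1, Rivera 0/2 — all within limits.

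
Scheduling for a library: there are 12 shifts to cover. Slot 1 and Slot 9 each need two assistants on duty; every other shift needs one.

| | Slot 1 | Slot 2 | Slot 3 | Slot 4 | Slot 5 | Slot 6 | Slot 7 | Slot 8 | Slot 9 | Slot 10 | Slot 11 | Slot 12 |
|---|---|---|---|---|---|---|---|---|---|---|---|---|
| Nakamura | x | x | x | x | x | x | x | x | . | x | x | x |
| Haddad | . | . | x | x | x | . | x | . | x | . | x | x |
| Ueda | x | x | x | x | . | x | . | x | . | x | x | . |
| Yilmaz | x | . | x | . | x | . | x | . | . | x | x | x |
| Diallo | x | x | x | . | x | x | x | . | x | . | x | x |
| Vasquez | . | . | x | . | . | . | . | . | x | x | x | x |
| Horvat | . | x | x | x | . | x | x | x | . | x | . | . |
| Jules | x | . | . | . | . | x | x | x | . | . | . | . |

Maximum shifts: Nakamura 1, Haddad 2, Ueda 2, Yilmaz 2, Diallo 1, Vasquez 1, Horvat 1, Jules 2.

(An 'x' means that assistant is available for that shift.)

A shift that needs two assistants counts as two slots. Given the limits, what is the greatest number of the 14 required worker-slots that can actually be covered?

Total capacity across all assistants is 1+2+2+2+1+1+1+2 = 12, and 14 slots are needed, so at most 12 can be filled.
An assignment achieving 12: Slot 1→Ueda+Yilmaz, Slot 2→Nakamura, Slot 3→Horvat, Slot 4→Haddad, Slot 5→Yilmaz, Slot 6→Jules, Slot 7→Jules, Slot 8→Ueda, Slot 9→Haddad+Diallo, Slot 10→Vasquez.
Loads: Nakamura 1/1, Haddad 2/2, Ueda 2/2, Yilmaz 2/2, Diallo 1/1, Vasquez 1/1, Horvat 1/1, Jules 2/2.

12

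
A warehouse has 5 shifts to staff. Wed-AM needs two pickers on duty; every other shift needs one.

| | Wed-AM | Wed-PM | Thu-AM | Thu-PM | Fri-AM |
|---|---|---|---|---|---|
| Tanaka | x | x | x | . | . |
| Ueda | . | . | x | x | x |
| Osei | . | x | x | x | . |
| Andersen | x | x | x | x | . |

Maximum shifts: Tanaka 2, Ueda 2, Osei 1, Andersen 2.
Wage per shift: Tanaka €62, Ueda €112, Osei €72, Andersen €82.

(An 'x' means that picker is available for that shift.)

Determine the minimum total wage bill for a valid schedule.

€472

Wed-AM can only be covered by Tanaka and Andersen, so that assignment is forced.
Fri-AM can only be covered by Ueda, so that assignment is forced.
Picking the cheapest available picker for each shift independently would cost €452, but that ignores the shift limits.
An optimal schedule: Wed-AM→Tanaka+Andersen, Wed-PM→Tanaka, Thu-AM→Andersen, Thu-PM→Osei, Fri-AM→Ueda.
Total: 62 + 82 + 62 + 82 + 72 + 112 = €472.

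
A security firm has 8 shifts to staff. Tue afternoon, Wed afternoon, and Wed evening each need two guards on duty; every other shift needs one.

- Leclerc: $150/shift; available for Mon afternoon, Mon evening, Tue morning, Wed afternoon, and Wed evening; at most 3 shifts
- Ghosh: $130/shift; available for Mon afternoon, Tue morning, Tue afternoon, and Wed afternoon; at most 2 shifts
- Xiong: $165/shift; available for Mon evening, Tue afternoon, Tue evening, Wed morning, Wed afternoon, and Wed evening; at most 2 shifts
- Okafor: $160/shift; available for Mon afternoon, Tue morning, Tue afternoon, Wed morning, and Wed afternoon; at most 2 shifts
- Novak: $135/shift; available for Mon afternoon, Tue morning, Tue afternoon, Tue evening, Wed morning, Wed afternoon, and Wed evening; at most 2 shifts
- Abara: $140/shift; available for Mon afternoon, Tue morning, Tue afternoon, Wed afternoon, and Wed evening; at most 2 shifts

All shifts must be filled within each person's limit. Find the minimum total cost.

$1580

Picking the cheapest available guard for each shift independently would cost $1485, but that ignores the shift limits.
An optimal schedule: Mon afternoon→Ghosh, Mon evening→Leclerc, Tue morning→Ghosh, Tue afternoon→Abara+Okafor, Tue evening→Novak, Wed morning→Novak, Wed afternoon→Leclerc+Okafor, Wed evening→Abara+Leclerc.
Total: 130 + 150 + 130 + 140 + 160 + 135 + 135 + 150 + 160 + 140 + 150 = $1580.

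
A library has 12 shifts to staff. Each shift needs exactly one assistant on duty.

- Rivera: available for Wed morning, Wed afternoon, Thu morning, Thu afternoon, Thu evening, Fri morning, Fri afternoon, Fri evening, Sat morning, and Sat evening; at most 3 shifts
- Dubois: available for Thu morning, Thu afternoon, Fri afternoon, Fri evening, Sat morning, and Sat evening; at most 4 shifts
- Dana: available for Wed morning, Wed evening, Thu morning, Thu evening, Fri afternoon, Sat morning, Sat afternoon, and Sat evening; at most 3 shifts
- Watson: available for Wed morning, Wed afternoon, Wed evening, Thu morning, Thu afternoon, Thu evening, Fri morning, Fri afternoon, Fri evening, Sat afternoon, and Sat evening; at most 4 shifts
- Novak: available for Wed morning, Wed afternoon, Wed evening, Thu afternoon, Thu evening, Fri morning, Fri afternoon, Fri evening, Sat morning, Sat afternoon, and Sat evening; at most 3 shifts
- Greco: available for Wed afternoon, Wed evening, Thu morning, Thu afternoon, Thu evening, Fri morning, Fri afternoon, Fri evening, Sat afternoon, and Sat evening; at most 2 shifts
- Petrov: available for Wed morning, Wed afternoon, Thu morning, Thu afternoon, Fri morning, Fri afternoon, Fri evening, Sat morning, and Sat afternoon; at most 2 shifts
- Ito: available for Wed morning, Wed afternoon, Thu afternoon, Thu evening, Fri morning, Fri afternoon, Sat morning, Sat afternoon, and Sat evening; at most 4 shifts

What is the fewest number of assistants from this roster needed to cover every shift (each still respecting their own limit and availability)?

3

12 slots to fill and no one can take more than 4, so at least ⌈12/4⌉ = 3 assistants are needed.
Dubois, Watson, and Ito alone can cover everything: Wed morning→Watson, Wed afternoon→Watson, Wed evening→Watson, Thu morning→Dubois, Thu afternoon→Dubois, Thu evening→Watson, Fri morning→Ito, Fri afternoon→Ito, Fri evening→Dubois, Sat morning→Dubois, Sat afternoon→Ito, Sat evening→Ito.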